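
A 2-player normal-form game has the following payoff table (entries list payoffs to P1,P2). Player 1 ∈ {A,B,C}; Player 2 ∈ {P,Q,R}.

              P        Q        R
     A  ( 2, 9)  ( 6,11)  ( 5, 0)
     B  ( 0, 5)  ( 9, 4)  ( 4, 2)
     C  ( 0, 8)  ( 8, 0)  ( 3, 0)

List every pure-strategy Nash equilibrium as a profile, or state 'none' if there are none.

No pure NE.

(A,P): not NE [P2→Q gives 11>9]
(A,Q): not NE [P1→B gives 9>6]
(A,R): not NE [P2→Q gives 11>0]
(B,P): not NE [P1→A gives 2>0]
(B,Q): not NE [P2→P gives 5>4]
(B,R): not NE [P1→A gives 5>4; P2→P gives 5>2]
(C,P): not NE [P1→A gives 2>0]
(C,Q): not NE [P1→B gives 9>8; P2→P gives 8>0]
(C,R): not NE [P1→A gives 5>3; P2→P gives 8>0]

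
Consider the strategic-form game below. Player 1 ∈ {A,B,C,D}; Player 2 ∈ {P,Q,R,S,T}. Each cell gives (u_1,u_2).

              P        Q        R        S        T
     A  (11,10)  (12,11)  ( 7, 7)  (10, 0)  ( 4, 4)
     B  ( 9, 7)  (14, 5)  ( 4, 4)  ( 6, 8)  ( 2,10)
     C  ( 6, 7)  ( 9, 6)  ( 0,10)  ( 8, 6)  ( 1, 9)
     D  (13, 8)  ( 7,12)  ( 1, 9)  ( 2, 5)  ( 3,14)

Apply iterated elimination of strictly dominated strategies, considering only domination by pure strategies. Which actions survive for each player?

P1 drop C (A beats it: P:11>6 Q:12>9 R:7>0 S:10>8 T:4>1)
P2 drop R (Q beats it: A:11>7 B:5>4 D:12>9)
P2 drop S (T beats it: A:4>0 B:10>8 D:14>5)
P1→{A,B,D} P2→{P,Q,T}

IESDS → P1:{A,B,D} P2:{P,Q,T}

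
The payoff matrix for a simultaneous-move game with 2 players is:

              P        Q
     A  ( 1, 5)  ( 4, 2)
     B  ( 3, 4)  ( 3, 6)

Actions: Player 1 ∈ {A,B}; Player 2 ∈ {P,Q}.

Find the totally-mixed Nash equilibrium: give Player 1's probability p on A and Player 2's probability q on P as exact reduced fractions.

p=2/5, q=1/3

P1 indiff ⇒ q·1+(1-q)·4 = q·3+(1-q)·3 ⇒ q(-2) = (1-q)(-1) ⇒ q = 1/3
P2 indiff ⇒ p·5+(1-p)·4 = p·2+(1-p)·6 ⇒ p(3) = (1-p)(2) ⇒ p = 2/5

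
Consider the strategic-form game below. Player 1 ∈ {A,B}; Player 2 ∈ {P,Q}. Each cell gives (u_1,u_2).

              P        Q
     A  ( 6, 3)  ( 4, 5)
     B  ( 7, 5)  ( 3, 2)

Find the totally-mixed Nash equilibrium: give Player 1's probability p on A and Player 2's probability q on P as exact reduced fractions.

P1 indiff ⇒ q·6+(1-q)·4 = q·7+(1-q)·3 ⇒ q(-1) = (1-q)(-1) ⇒ q = 1/2
P2 indiff ⇒ p·3+(1-p)·5 = p·5+(1-p)·2 ⇒ p(-2) = (1-p)(-3) ⇒ p = 3/5

P1 mixes 3/5 on A; P2 mixes 1/2 on P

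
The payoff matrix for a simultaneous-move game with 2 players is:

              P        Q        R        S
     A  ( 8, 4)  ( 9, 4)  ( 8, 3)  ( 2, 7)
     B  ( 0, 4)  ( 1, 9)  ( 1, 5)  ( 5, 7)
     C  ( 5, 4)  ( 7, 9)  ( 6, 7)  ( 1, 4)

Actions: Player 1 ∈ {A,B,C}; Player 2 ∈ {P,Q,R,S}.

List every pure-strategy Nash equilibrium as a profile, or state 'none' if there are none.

No pure NE.

(A,P): not NE [P2→S gives 7>4]
(A,Q): not NE [P2→S gives 7>4]
(A,R): not NE [P2→S gives 7>3]
(A,S): not NE [P1→B gives 5>2]
(B,P): not NE [P1→A gives 8>0; P2→Q gives 9>4]
(B,Q): not NE [P1→A gives 9>1]
(B,R): not NE [P1→A gives 8>1; P2→Q gives 9>5]
(B,S): not NE [P2→Q gives 9>7]
(C,P): not NE [P1→A gives 8>5; P2→Q gives 9>4]
(C,Q): not NE [P1→A gives 9>7]
(C,R): not NE [P1→A gives 8>6; P2→Q gives 9>7]
(C,S): not NE [P1→B gives 5>1; P2→Q gives 9>4]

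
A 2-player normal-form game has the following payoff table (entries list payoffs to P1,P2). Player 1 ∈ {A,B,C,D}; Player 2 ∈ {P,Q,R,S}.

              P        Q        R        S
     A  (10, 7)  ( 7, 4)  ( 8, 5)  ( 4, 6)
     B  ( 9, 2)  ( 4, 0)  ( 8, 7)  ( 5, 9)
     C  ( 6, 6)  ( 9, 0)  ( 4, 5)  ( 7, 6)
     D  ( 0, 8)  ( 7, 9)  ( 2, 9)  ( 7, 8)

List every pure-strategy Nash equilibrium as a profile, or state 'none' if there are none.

Nash profiles: (A,P), (C,S)

(A,P): NE
(A,Q): not NE [P1→C gives 9>7; P2→P gives 7>4]
(A,R): not NE [P2→P gives 7>5]
(A,S): not NE [P1→D gives 7>4; P2→P gives 7>6]
(B,P): not NE [P1→A gives 10>9; P2→S gives 9>2]
(B,Q): not NE [P1→C gives 9>4; P2→S gives 9>0]
(B,R): not NE [P2→S gives 9>7]
(B,S): not NE [P1→D gives 7>5]
(C,P): not NE [P1→A gives 10>6]
(C,Q): not NE [P2→S gives 6>0]
(C,R): not NE [P1→B gives 8>4; P2→S gives 6>5]
(C,S): NE
(D,P): not NE [P1→A gives 10>0; P2→R gives 9>8]
(D,Q): not NE [P1→C gives 9>7]
(D,R): not NE [P1→B gives 8>2]
(D,S): not NE [P2→R gives 9>8]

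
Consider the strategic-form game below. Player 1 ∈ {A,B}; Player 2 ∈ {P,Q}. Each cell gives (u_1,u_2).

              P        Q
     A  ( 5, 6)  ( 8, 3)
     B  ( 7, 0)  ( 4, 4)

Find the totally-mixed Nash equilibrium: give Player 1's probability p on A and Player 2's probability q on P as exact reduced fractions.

P1 indiff ⇒ q·5+(1-q)·8 = q·7+(1-q)·4 ⇒ q(-2) = (1-q)(-4) ⇒ q = 2/3
P2 indiff ⇒ p·6+(1-p)·0 = p·3+(1-p)·4 ⇒ p(3) = (1-p)(4) ⇒ p = 4/7

p=4/7, q=2/3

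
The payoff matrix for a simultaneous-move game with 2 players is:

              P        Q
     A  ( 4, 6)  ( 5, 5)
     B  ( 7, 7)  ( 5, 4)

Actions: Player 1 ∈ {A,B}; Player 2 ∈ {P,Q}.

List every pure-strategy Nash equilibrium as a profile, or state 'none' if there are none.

(A,P): not NE [P1→B gives 7>4]
(A,Q): not NE [P2→P gives 6>5]
(B,P): NE
(B,Q): not NE [P2→P gives 7>4]

Nash profiles: (B,P)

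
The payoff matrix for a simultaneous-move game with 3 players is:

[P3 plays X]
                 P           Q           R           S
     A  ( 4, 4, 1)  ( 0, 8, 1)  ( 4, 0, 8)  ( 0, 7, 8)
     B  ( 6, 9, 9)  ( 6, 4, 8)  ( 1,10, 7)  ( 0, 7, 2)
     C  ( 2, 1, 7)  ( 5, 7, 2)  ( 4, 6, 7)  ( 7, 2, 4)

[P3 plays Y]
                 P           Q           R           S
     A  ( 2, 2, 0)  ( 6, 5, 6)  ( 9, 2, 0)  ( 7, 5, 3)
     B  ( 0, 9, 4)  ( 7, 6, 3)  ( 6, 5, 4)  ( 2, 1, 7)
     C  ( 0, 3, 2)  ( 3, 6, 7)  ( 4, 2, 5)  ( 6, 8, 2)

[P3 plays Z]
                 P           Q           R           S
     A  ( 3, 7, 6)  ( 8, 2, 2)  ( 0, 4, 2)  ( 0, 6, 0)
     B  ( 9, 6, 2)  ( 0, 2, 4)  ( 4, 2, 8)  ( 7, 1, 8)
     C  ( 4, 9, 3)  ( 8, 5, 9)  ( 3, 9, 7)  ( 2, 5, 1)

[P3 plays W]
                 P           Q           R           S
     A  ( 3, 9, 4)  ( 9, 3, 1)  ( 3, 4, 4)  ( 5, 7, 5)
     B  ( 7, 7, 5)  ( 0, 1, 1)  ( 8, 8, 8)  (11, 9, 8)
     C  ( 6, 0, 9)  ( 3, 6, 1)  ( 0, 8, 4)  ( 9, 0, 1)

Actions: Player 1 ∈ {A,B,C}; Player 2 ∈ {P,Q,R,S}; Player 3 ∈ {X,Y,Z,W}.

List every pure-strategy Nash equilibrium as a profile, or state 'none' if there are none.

NE set: (B,S,W)

(A,P,X): not NE [P1→B gives 6>4; P2→Q gives 8>4; P3→Z gives 6>1]
(A,P,Y): not NE [P2→S gives 5>2; P3→Z gives 6>0]
(A,P,Z): not NE [P1→B gives 9>3]
(A,P,W): not NE [P1→B gives 7>3; P3→Z gives 6>4]
(A,Q,X): not NE [P1→B gives 6>0; P3→Y gives 6>1]
(A,Q,Y): not NE [P1→B gives 7>6]
(A,Q,Z): not NE [P2→P gives 7>2; P3→Y gives 6>2]
(A,Q,W): not NE [P2→P gives 9>3; P3→Y gives 6>1]
(A,R,X): not NE [P2→Q gives 8>0]
(A,R,Y): not NE [P2→S gives 5>2; P3→X gives 8>0]
(A,R,Z): not NE [P1→B gives 4>0; P2→P gives 7>4; P3→X gives 8>2]
(A,R,W): not NE [P1→B gives 8>3; P2→P gives 9>4; P3→X gives 8>4]
(A,S,X): not NE [P1→C gives 7>0; P2→Q gives 8>7]
(A,S,Y): not NE [P3→X gives 8>3]
(A,S,Z): not NE [P1→B gives 7>0; P2→P gives 7>6; P3→X gives 8>0]
(A,S,W): not NE [P1→B gives 11>5; P2→P gives 9>7; P3→X gives 8>5]
(B,P,X): not NE [P2→R gives 10>9]
(B,P,Y): not NE [P1→A gives 2>0; P3→X gives 9>4]
(B,P,Z): not NE [P3→X gives 9>2]
(B,P,W): not NE [P2→S gives 9>7; P3→X gives 9>5]
(B,Q,X): not NE [P2→R gives 10>4]
(B,Q,Y): not NE [P2→P gives 9>6; P3→X gives 8>3]
(B,Q,Z): not NE [P1→C gives 8>0; P2→P gives 6>2; P3→X gives 8>4]
(B,Q,W): not NE [P1→A gives 9>0; P2→S gives 9>1; P3→X gives 8>1]
(B,R,X): not NE [P1→C gives 4>1; P3→W gives 8>7]
(B,R,Y): not NE [P1→A gives 9>6; P2→P gives 9>5; P3→W gives 8>4]
(B,R,Z): not NE [P2→P gives 6>2]
(B,R,W): not NE [P2→S gives 9>8]
(B,S,X): not NE [P1→C gives 7>0; P2→R gives 10>7; P3→W gives 8>2]
(B,S,Y): not NE [P1→A gives 7>2; P2→P gives 9>1; P3→W gives 8>7]
(B,S,Z): not NE [P2→P gives 6>1]
(B,S,W): NE
(C,P,X): not NE [P1→B gives 6>2; P2→Q gives 7>1; P3→W gives 9>7]
(C,P,Y): not NE [P1→A gives 2>0; P2→S gives 8>3; P3→W gives 9>2]
(C,P,Z): not NE [P1→B gives 9>4; P3→W gives 9>3]
(C,P,W): not NE [P1→B gives 7>6; P2→R gives 8>0]
(C,Q,X): not NE [P1→B gives 6>5; P3→Z gives 9>2]
(C,Q,Y): not NE [P1→B gives 7>3; P2→S gives 8>6; P3→Z gives 9>7]
(C,Q,Z): not NE [P2→R gives 9>5]
(C,Q,W): not NE [P1→A gives 9>3; P2→R gives 8>6; P3→Z gives 9>1]
(C,R,X): not NE [P2→Q gives 7>6]
(C,R,Y): not NE [P1→A gives 9>4; P2→S gives 8>2; P3→Z gives 7>5]
(C,R,Z): not NE [P1→B gives 4>3]
(C,R,W): not NE [P1→B gives 8>0; P3→Z gives 7>4]
(C,S,X): not NE [P2→Q gives 7>2]
(C,S,Y): not NE [P1→A gives 7>6; P3→X gives 4>2]
(C,S,Z): not NE [P1→B gives 7>2; P2→R gives 9>5; P3→X gives 4>1]
(C,S,W): not NE [P1→B gives 11>9; P2→R gives 8>0; P3→X gives 4>1]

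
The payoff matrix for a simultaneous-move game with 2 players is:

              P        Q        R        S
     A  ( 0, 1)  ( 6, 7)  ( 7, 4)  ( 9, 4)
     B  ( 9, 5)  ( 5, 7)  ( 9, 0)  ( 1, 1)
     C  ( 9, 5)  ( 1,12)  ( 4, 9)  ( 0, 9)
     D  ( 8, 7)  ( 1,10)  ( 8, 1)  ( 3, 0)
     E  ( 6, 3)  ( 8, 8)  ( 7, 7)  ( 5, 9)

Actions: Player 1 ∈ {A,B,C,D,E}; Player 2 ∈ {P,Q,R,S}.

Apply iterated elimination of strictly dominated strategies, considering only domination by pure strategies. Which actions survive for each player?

P2 drop P (Q beats it: A:7>1 B:7>5 C:12>5 D:10>7 E:8>3)
P1 drop C (A beats it: Q:6>1 R:7>4 S:9>0)
P2 drop R (Q beats it: A:7>4 B:7>0 D:10>1 E:8>7)
P1 drop B (A beats it: Q:6>5 S:9>1)
P1 drop D (A beats it: Q:6>1 S:9>3)
P1→{A,E} P2→{Q,S}

Survivors P1:{A,E} P2:{Q,S}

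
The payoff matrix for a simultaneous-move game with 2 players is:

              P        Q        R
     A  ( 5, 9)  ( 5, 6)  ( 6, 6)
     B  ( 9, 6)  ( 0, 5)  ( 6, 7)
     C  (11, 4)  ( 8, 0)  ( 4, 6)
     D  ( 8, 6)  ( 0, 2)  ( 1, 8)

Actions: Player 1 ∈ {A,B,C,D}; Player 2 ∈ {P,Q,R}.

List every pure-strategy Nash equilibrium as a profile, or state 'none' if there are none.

(A,P): not NE [P1→C gives 11>5]
(A,Q): not NE [P1→C gives 8>5; P2→P gives 9>6]
(A,R): not NE [P2→P gives 9>6]
(B,P): not NE [P1→C gives 11>9; P2→R gives 7>6]
(B,Q): not NE [P1→C gives 8>0; P2→R gives 7>5]
(B,R): NE
(C,P): not NE [P2→R gives 6>4]
(C,Q): not NE [P2→R gives 6>0]
(C,R): not NE [P1→B gives 6>4]
(D,P): not NE [P1→C gives 11>8; P2→R gives 8>6]
(D,Q): not NE [P1→C gives 8>0; P2→R gives 8>2]
(D,R): not NE [P1→B gives 6>1]

NE set: (B,R)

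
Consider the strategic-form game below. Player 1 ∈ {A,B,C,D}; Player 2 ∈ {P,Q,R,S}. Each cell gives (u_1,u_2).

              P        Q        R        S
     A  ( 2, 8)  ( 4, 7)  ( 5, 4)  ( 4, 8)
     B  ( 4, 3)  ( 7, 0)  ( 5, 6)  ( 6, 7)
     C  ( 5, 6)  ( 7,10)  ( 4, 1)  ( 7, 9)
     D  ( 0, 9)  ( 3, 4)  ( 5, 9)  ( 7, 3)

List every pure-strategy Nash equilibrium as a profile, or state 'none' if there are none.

(A,P): not NE [P1→C gives 5>2]
(A,Q): not NE [P1→C gives 7>4; P2→S gives 8>7]
(A,R): not NE [P2→S gives 8>4]
(A,S): not NE [P1→D gives 7>4]
(B,P): not NE [P1→C gives 5>4; P2→S gives 7>3]
(B,Q): not NE [P2→S gives 7>0]
(B,R): not NE [P2→S gives 7>6]
(B,S): not NE [P1→D gives 7>6]
(C,P): not NE [P2→Q gives 10>6]
(C,Q): NE
(C,R): not NE [P1→D gives 5>4; P2→Q gives 10>1]
(C,S): not NE [P2→Q gives 10>9]
(D,P): not NE [P1→C gives 5>0]
(D,Q): not NE [P1→C gives 7>3; P2→R gives 9>4]
(D,R): NE
(D,S): not NE [P2→R gives 9>3]

PSNE = {(C,Q), (D,R)}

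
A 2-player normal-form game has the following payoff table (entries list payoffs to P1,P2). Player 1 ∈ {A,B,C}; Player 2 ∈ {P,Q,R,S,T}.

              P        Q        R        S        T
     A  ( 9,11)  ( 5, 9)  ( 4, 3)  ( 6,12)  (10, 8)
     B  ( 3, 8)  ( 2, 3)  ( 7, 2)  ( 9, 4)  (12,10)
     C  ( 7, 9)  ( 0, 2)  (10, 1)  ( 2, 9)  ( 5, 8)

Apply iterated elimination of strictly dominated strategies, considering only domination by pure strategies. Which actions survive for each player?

P2 drop Q (P beats it: A:11>9 B:8>3 C:9>2)
P2 drop R (P beats it: A:11>3 B:8>2 C:9>1)
P1 drop C (A beats it: P:9>7 S:6>2 T:10>5)
P1→{A,B} P2→{P,S,T}

Remaining: P1:{A,B} P2:{P,S,T}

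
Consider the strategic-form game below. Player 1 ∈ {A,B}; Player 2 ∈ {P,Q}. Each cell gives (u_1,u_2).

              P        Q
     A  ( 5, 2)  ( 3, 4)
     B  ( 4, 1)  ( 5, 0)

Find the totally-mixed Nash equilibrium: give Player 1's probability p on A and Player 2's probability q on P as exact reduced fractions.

p=1/3, q=2/3

P1 indiff ⇒ q·5+(1-q)·3 = q·4+(1-q)·5 ⇒ q(1) = (1-q)(2) ⇒ q = 2/3
P2 indiff ⇒ p·2+(1-p)·1 = p·4+(1-p)·0 ⇒ p(-2) = (1-p)(-1) ⇒ p = 1/3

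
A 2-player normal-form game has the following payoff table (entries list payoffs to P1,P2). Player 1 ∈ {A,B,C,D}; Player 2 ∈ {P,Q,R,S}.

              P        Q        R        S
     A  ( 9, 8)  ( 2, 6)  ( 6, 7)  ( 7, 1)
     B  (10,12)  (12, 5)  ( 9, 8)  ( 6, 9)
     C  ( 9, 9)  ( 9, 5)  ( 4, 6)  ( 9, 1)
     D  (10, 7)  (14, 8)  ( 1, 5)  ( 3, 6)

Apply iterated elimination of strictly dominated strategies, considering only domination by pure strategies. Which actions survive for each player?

Survivors P1:{B,D} P2:{P,Q}

P2 drop R (P beats it: A:8>7 B:12>8 C:9>6 D:7>5)
P2 drop S (P beats it: A:8>1 B:12>9 C:9>1 D:7>6)
P1 drop A (B beats it: P:10>9 Q:12>2)
P1 drop C (B beats it: P:10>9 Q:12>9)
P1→{B,D} P2→{P,Q}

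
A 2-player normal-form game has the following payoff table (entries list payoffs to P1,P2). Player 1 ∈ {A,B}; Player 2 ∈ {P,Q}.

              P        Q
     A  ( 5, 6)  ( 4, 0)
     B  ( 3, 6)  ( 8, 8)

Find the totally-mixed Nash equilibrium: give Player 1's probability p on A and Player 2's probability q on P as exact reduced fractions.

P1 indiff ⇒ q·5+(1-q)·4 = q·3+(1-q)·8 ⇒ q(2) = (1-q)(4) ⇒ q = 2/3
P2 indiff ⇒ p·6+(1-p)·6 = p·0+(1-p)·8 ⇒ p(6) = (1-p)(2) ⇒ p = 1/4

p=1/4, q=2/3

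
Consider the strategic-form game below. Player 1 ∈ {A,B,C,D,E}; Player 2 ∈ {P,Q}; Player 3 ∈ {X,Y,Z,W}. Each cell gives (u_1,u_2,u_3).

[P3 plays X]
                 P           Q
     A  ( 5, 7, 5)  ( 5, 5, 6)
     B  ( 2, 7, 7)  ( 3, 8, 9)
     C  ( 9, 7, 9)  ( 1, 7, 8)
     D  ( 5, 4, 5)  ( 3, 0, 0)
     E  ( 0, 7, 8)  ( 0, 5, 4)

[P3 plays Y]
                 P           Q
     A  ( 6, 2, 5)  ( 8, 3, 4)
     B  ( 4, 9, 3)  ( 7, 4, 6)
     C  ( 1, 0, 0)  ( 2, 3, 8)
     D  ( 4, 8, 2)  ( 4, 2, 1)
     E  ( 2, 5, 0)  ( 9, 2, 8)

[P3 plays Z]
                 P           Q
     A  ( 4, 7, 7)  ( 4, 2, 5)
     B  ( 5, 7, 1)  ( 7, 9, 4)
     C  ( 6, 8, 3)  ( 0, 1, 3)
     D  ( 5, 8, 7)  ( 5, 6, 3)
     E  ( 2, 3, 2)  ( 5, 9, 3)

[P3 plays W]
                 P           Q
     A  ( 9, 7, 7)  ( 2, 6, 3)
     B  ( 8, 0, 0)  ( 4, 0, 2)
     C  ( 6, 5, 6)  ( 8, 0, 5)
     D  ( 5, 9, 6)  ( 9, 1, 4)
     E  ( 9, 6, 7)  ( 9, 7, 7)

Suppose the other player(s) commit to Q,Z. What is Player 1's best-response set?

u_1(A vs Q,Z) = 4
u_1(B vs Q,Z) = 7
u_1(C vs Q,Z) = 0
u_1(D vs Q,Z) = 5
u_1(E vs Q,Z) = 5
max payoff 7 at {B}

BR_1 = {B}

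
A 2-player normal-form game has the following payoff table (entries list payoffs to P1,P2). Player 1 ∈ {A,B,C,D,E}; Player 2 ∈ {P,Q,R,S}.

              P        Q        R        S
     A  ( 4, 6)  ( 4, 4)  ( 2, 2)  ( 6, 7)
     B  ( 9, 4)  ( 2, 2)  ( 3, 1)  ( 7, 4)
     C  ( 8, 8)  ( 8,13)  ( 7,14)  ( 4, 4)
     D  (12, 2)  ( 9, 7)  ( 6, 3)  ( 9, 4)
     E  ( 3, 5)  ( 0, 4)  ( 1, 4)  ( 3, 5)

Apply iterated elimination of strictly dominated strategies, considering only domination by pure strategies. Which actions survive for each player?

P1 drop A (D beats it: P:12>4 Q:9>4 R:6>2 S:9>6)
P1 drop B (D beats it: P:12>9 Q:9>2 R:6>3 S:9>7)
P1 drop E (C beats it: P:8>3 Q:8>0 R:7>1 S:4>3)
P2 drop P (Q beats it: C:13>8 D:7>2)
P2 drop S (Q beats it: C:13>4 D:7>4)
P1→{C,D} P2→{Q,R}

IESDS → P1:{C,D} P2:{Q,R}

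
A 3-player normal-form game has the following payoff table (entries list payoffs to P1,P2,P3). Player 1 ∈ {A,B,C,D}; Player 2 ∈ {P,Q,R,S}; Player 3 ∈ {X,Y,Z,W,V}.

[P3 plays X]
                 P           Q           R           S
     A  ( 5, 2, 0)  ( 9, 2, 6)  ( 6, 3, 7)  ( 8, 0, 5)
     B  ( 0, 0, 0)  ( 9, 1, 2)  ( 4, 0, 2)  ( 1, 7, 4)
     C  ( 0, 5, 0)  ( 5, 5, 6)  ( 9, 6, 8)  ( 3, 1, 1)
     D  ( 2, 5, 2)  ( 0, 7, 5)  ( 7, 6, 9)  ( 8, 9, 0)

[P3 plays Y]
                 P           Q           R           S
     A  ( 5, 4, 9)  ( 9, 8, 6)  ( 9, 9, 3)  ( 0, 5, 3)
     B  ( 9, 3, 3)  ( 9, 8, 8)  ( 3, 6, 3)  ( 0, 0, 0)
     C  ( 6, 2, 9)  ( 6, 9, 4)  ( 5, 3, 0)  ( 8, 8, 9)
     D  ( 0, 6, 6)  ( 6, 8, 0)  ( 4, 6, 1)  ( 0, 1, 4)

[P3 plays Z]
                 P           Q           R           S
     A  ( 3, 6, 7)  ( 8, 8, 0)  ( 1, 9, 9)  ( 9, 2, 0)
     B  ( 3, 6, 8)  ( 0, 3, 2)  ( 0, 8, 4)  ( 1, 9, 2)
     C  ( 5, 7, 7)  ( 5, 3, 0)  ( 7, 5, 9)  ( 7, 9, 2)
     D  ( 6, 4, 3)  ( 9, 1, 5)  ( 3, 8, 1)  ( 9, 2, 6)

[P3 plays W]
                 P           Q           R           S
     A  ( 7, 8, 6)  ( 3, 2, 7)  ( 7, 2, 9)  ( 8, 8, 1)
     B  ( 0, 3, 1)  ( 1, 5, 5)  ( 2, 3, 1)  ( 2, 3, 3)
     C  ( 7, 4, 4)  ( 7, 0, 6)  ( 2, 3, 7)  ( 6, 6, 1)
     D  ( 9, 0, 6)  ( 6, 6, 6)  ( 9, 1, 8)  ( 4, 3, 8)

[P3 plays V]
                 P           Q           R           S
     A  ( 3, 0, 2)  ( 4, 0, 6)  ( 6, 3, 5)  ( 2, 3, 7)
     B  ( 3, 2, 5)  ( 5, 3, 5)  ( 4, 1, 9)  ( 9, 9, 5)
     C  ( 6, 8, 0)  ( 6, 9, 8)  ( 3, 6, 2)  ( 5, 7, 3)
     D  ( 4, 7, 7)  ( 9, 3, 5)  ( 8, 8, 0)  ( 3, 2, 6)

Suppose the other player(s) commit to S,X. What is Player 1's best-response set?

u_1(A vs S,X) = 8
u_1(B vs S,X) = 1
u_1(C vs S,X) = 3
u_1(D vs S,X) = 8
max payoff 8 at {A,D}

argmax u_1 = {A,D}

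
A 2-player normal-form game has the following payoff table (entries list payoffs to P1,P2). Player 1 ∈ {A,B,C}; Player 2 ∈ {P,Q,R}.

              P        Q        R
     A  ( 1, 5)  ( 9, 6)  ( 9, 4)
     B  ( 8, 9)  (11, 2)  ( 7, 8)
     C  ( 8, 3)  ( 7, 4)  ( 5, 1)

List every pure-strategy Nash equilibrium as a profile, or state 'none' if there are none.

NE set: (B,P)

(A,P): not NE [P1→C gives 8>1; P2→Q gives 6>5]
(A,Q): not NE [P1→B gives 11>9]
(A,R): not NE [P2→Q gives 6>4]
(B,P): NE
(B,Q): not NE [P2→P gives 9>2]
(B,R): not NE [P1→A gives 9>7; P2→P gives 9>8]
(C,P): not NE [P2→Q gives 4>3]
(C,Q): not NE [P1→B gives 11>7]
(C,R): not NE [P1→A gives 9>5; P2→Q gives 4>1]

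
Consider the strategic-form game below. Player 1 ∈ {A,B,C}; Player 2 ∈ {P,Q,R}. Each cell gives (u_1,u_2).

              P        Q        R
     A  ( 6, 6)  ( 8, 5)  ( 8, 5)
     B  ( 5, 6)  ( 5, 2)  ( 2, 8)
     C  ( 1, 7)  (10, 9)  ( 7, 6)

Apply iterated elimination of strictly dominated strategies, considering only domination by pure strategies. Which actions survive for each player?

Survivors P1:{A,C} P2:{P,Q}

P1 drop B (A beats it: P:6>5 Q:8>5 R:8>2)
P2 drop R (P beats it: A:6>5 C:7>6)
P1→{A,C} P2→{P,Q}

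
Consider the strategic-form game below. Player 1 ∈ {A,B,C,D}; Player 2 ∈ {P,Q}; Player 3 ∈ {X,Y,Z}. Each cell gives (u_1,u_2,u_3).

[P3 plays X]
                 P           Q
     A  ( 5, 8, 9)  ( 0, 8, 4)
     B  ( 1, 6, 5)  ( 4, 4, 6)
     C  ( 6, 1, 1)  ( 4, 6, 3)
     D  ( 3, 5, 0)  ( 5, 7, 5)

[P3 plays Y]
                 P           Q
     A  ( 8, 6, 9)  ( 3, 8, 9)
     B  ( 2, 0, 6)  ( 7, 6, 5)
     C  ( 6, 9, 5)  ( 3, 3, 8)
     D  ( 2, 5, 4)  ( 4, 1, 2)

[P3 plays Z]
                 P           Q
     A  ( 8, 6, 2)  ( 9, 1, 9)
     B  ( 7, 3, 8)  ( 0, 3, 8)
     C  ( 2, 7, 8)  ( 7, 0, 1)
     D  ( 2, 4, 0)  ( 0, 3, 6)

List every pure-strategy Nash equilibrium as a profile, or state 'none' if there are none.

(A,P,X): not NE [P1→C gives 6>5]
(A,P,Y): not NE [P2→Q gives 8>6]
(A,P,Z): not NE [P3→Y gives 9>2]
(A,Q,X): not NE [P1→D gives 5>0; P3→Z gives 9>4]
(A,Q,Y): not NE [P1→B gives 7>3]
(A,Q,Z): not NE [P2→P gives 6>1]
(B,P,X): not NE [P1→C gives 6>1; P3→Z gives 8>5]
(B,P,Y): not NE [P1→A gives 8>2; P2→Q gives 6>0; P3→Z gives 8>6]
(B,P,Z): not NE [P1→A gives 8>7]
(B,Q,X): not NE [P1→D gives 5>4; P2→P gives 6>4; P3→Z gives 8>6]
(B,Q,Y): not NE [P3→Z gives 8>5]
(B,Q,Z): not NE [P1→A gives 9>0]
(C,P,X): not NE [P2→Q gives 6>1; P3→Z gives 8>1]
(C,P,Y): not NE [P1→A gives 8>6; P3→Z gives 8>5]
(C,P,Z): not NE [P1→A gives 8>2]
(C,Q,X): not NE [P1→D gives 5>4; P3→Y gives 8>3]
(C,Q,Y): not NE [P1→B gives 7>3; P2→P gives 9>3]
(C,Q,Z): not NE [P1→A gives 9>7; P2→P gives 7>0; P3→Y gives 8>1]
(D,P,X): not NE [P1→C gives 6>3; P2→Q gives 7>5; P3→Y gives 4>0]
(D,P,Y): not NE [P1→A gives 8>2]
(D,P,Z): not NE [P1→A gives 8>2; P3→Y gives 4>0]
(D,Q,X): not NE [P3→Z gives 6>5]
(D,Q,Y): not NE [P1→B gives 7>4; P2→P gives 5>1; P3→Z gives 6>2]
(D,Q,Z): not NE [P1→A gives 9>0; P2→P gives 4>3]

Equilibria: none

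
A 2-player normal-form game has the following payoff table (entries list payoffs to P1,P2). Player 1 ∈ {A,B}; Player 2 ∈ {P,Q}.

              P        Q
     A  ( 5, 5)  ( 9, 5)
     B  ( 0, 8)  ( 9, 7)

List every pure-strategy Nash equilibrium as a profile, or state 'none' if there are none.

(A,P): NE
(A,Q): NE
(B,P): not NE [P1→A gives 5>0]
(B,Q): not NE [P2→P gives 8>7]

PSNE = {(A,P), (A,Q)}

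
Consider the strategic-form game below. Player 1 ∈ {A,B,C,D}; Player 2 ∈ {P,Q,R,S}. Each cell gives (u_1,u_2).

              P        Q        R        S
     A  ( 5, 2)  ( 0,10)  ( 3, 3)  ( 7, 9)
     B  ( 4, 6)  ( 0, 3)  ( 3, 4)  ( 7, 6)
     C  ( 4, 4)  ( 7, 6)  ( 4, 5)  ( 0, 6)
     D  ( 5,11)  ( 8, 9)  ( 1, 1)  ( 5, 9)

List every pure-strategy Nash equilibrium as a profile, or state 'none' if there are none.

Nash profiles: (B,S), (D,P)

(A,P): not NE [P2→Q gives 10>2]
(A,Q): not NE [P1→D gives 8>0]
(A,R): not NE [P1→C gives 4>3; P2→Q gives 10>3]
(A,S): not NE [P2→Q gives 10>9]
(B,P): not NE [P1→D gives 5>4]
(B,Q): not NE [P1→D gives 8>0; P2→S gives 6>3]
(B,R): not NE [P1→C gives 4>3; P2→S gives 6>4]
(B,S): NE
(C,P): not NE [P1→D gives 5>4; P2→S gives 6>4]
(C,Q): not NE [P1→D gives 8>7]
(C,R): not NE [P2→S gives 6>5]
(C,S): not NE [P1→B gives 7>0]
(D,P): NE
(D,Q): not NE [P2→P gives 11>9]
(D,R): not NE [P1→C gives 4>1; P2→P gives 11>1]
(D,S): not NE [P1→B gives 7>5; P2→P gives 11>9]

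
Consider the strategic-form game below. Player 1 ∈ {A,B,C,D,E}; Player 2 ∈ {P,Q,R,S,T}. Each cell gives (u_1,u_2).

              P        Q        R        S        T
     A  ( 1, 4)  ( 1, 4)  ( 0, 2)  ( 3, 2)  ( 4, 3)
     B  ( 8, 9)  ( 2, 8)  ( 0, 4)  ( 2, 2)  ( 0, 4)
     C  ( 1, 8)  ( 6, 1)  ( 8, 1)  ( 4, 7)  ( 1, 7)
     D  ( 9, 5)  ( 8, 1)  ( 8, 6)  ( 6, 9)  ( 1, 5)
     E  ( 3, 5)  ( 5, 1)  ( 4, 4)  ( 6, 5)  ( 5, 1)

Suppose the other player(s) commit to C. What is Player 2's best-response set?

u_2(P vs C) = 8
u_2(Q vs C) = 1
u_2(R vs C) = 1
u_2(S vs C) = 7
u_2(T vs C) = 7
max payoff 8 at {P}

P2 best: {P}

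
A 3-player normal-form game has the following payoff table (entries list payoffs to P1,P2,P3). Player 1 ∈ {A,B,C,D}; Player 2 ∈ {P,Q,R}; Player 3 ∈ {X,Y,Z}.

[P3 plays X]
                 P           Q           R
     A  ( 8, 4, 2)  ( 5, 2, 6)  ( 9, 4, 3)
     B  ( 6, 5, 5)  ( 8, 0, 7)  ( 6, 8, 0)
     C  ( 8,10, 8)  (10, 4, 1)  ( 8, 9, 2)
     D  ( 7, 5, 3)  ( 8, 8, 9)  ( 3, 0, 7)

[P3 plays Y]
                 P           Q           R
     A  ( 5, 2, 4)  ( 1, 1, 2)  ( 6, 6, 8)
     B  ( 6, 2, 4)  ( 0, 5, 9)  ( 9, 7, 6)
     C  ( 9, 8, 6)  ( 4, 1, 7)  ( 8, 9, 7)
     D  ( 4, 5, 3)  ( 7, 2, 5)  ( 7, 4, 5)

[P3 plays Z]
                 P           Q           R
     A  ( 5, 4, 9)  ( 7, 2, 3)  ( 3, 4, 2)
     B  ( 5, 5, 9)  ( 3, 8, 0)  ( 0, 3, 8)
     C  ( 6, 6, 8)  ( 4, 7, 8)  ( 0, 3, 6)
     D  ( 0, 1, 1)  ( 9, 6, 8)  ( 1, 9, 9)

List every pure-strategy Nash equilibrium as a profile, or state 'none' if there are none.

PSNE = {(C,P,X)}

(A,P,X): not NE [P3→Z gives 9>2]
(A,P,Y): not NE [P1→C gives 9>5; P2→R gives 6>2; P3→Z gives 9>4]
(A,P,Z): not NE [P1→C gives 6>5]
(A,Q,X): not NE [P1→C gives 10>5; P2→R gives 4>2]
(A,Q,Y): not NE [P1→D gives 7>1; P2→R gives 6>1; P3→X gives 6>2]
(A,Q,Z): not NE [P1→D gives 9>7; P2→R gives 4>2; P3→X gives 6>3]
(A,R,X): not NE [P3→Y gives 8>3]
(A,R,Y): not NE [P1→B gives 9>6]
(A,R,Z): not NE [P3→Y gives 8>2]
(B,P,X): not NE [P1→C gives 8>6; P2→R gives 8>5; P3→Z gives 9>5]
(B,P,Y): not NE [P1→C gives 9>6; P2→R gives 7>2; P3→Z gives 9>4]
(B,P,Z): not NE [P1→C gives 6>5; P2→Q gives 8>5]
(B,Q,X): not NE [P1→C gives 10>8; P2→R gives 8>0; P3→Y gives 9>7]
(B,Q,Y): not NE [P1→D gives 7>0; P2→R gives 7>5]
(B,Q,Z): not NE [P1→D gives 9>3; P3→Y gives 9>0]
(B,R,X): not NE [P1→A gives 9>6; P3→Z gives 8>0]
(B,R,Y): not NE [P3→Z gives 8>6]
(B,R,Z): not NE [P1→A gives 3>0; P2→Q gives 8>3]
(C,P,X): NE
(C,P,Y): not NE [P2→R gives 9>8; P3→Z gives 8>6]
(C,P,Z): not NE [P2→Q gives 7>6]
(C,Q,X): not NE [P2→P gives 10>4; P3→Z gives 8>1]
(C,Q,Y): not NE [P1→D gives 7>4; P2→R gives 9>1; P3→Z gives 8>7]
(C,Q,Z): not NE [P1→D gives 9>4]
(C,R,X): not NE [P1→A gives 9>8; P2→P gives 10>9; P3→Y gives 7>2]
(C,R,Y): not NE [P1→B gives 9>8]
(C,R,Z): not NE [P1→A gives 3>0; P2→Q gives 7>3; P3→Y gives 7>6]
(D,P,X): not NE [P1→C gives 8>7; P2→Q gives 8>5]
(D,P,Y): not NE [P1→C gives 9>4]
(D,P,Z): not NE [P1→C gives 6>0; P2→R gives 9>1; P3→Y gives 3>1]
(D,Q,X): not NE [P1→C gives 10>8]
(D,Q,Y): not NE [P2→P gives 5>2; P3→X gives 9>5]
(D,Q,Z): not NE [P2→R gives 9>6; P3→X gives 9>8]
(D,R,X): not NE [P1→A gives 9>3; P2→Q gives 8>0; P3→Z gives 9>7]
(D,R,Y): not NE [P1→B gives 9>7; P2→P gives 5>4; P3→Z gives 9>5]
(D,R,Z): not NE [P1→A gives 3>1]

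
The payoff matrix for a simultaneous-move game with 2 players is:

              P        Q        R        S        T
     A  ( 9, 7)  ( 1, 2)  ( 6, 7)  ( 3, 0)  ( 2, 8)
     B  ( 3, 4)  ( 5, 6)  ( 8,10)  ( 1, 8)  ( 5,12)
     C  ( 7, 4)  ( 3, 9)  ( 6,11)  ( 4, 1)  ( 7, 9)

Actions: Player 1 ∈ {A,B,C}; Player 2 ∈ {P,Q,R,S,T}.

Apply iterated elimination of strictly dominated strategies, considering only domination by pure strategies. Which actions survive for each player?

P2 drop P (T beats it: A:8>7 B:12>4 C:9>4)
P2 drop Q (R beats it: A:7>2 B:10>6 C:11>9)
P2 drop S (R beats it: A:7>0 B:10>8 C:11>1)
P1 drop A (B beats it: R:8>6 T:5>2)
P1→{B,C} P2→{R,T}

Remaining: P1:{B,C} P2:{R,T}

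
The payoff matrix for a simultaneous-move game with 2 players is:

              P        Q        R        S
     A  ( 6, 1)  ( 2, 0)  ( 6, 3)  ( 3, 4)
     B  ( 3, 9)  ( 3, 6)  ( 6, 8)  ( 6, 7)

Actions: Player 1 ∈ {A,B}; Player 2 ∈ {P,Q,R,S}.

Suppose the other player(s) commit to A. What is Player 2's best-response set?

u_2(P vs A) = 1
u_2(Q vs A) = 0
u_2(R vs A) = 3
u_2(S vs A) = 4
max payoff 4 at {S}

P2 best: {S}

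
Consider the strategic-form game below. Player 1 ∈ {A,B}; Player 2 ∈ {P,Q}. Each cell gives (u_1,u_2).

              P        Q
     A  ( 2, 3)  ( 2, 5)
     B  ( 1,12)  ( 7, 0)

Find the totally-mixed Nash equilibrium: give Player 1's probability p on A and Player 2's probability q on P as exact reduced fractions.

P1 indiff ⇒ q·2+(1-q)·2 = q·1+(1-q)·7 ⇒ q(1) = (1-q)(5) ⇒ q = 5/6
P2 indiff ⇒ p·3+(1-p)·12 = p·5+(1-p)·0 ⇒ p(-2) = (1-p)(-12) ⇒ p = 6/7

(p,q) = (6/7, 5/6)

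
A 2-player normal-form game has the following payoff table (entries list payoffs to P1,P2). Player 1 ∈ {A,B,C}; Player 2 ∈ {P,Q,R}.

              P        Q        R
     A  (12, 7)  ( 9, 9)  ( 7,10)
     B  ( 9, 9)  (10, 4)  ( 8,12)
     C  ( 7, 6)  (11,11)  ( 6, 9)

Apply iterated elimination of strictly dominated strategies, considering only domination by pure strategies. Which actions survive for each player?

Remaining: P1:{B,C} P2:{Q,R}

P2 drop P (R beats it: A:10>7 B:12>9 C:9>6)
P1 drop A (B beats it: Q:10>9 R:8>7)
P1→{B,C} P2→{Q,R}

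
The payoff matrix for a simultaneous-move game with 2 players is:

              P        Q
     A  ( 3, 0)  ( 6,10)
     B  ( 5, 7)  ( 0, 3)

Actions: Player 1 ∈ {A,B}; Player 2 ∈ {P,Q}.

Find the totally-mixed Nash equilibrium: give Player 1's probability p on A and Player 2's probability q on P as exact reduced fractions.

P1 indiff ⇒ q·3+(1-q)·6 = q·5+(1-q)·0 ⇒ q(-2) = (1-q)(-6) ⇒ q = 3/4
P2 indiff ⇒ p·0+(1-p)·7 = p·10+(1-p)·3 ⇒ p(-10) = (1-p)(-4) ⇒ p = 2/7

(p,q) = (2/7, 3/4)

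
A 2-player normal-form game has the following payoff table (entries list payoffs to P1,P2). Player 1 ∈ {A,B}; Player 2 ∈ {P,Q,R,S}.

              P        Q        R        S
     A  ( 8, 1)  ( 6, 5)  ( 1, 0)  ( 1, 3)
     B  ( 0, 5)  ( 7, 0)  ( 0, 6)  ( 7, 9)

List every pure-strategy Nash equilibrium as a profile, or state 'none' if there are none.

(A,P): not NE [P2→Q gives 5>1]
(A,Q): not NE [P1→B gives 7>6]
(A,R): not NE [P2→Q gives 5>0]
(A,S): not NE [P1→B gives 7>1; P2→Q gives 5>3]
(B,P): not NE [P1→A gives 8>0; P2→S gives 9>5]
(B,Q): not NE [P2→S gives 9>0]
(B,R): not NE [P1→A gives 1>0; P2→S gives 9>6]
(B,S): NE

NE set: (B,S)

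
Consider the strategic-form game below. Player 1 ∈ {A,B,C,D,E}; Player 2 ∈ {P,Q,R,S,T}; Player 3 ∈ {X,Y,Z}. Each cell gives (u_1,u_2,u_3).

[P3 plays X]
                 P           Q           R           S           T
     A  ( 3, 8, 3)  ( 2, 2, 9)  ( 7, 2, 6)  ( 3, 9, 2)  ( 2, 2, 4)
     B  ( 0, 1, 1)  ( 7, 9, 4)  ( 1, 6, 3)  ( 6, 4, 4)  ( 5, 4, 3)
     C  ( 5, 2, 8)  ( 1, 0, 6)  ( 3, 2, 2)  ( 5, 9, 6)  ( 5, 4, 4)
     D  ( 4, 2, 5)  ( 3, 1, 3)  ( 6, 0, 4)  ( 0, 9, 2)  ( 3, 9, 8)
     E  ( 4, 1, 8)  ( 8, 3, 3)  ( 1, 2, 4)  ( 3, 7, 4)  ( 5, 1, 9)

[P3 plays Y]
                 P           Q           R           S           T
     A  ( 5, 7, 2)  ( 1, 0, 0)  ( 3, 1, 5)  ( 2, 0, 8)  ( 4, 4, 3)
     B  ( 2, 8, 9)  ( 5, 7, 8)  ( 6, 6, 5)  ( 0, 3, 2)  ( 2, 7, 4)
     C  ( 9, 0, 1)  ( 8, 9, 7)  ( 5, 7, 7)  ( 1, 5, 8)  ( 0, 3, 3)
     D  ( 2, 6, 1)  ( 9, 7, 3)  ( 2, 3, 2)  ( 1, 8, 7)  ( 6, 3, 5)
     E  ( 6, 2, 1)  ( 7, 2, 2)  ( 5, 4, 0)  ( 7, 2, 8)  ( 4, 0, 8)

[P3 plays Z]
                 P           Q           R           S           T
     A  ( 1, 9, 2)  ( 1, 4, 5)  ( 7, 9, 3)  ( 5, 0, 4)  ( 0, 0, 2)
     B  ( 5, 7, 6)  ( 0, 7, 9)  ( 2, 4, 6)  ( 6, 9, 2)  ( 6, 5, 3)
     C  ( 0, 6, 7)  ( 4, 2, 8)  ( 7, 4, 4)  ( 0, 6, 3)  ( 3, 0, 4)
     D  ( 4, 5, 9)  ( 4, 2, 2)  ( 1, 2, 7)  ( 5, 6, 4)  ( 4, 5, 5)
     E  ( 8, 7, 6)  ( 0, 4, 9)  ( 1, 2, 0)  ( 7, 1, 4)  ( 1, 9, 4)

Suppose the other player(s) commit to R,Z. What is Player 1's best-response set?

u_1(A vs R,Z) = 7
u_1(B vs R,Z) = 2
u_1(C vs R,Z) = 7
u_1(D vs R,Z) = 1
u_1(E vs R,Z) = 1
max payoff 7 at {A,C}

argmax u_1 = {A,C}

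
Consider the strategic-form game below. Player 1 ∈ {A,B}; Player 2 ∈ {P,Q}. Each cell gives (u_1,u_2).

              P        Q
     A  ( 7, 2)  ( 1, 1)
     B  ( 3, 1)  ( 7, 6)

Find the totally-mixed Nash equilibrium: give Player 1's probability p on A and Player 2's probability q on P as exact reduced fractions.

P1 indiff ⇒ q·7+(1-q)·1 = q·3+(1-q)·7 ⇒ q(4) = (1-q)(6) ⇒ q = 3/5
P2 indiff ⇒ p·2+(1-p)·1 = p·1+(1-p)·6 ⇒ p(1) = (1-p)(5) ⇒ p = 5/6

p=5/6, q=3/5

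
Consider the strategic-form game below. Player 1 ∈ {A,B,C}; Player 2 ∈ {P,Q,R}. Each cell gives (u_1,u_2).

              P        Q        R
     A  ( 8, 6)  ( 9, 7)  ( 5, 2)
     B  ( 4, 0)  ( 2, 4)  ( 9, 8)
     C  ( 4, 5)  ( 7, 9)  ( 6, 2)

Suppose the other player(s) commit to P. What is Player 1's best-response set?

argmax u_1 = {A}

u_1(A vs P) = 8
u_1(B vs P) = 4
u_1(C vs P) = 4
max payoff 8 at {A}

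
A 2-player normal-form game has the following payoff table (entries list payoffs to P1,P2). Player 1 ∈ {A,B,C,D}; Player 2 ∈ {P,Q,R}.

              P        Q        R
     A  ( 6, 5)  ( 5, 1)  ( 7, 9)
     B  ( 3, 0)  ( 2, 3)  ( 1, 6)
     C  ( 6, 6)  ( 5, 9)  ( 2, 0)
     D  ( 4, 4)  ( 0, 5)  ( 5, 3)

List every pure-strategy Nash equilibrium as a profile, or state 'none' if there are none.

PSNE = {(A,R), (C,Q)}

(A,P): not NE [P2→R gives 9>5]
(A,Q): not NE [P2→R gives 9>1]
(A,R): NE
(B,P): not NE [P1→C gives 6>3; P2→R gives 6>0]
(B,Q): not NE [P1→C gives 5>2; P2→R gives 6>3]
(B,R): not NE [P1→A gives 7>1]
(C,P): not NE [P2→Q gives 9>6]
(C,Q): NE
(C,R): not NE [P1→A gives 7>2; P2→Q gives 9>0]
(D,P): not NE [P1→C gives 6>4; P2→Q gives 5>4]
(D,Q): not NE [P1→C gives 5>0]
(D,R): not NE [P1→A gives 7>5; P2→Q gives 5>3]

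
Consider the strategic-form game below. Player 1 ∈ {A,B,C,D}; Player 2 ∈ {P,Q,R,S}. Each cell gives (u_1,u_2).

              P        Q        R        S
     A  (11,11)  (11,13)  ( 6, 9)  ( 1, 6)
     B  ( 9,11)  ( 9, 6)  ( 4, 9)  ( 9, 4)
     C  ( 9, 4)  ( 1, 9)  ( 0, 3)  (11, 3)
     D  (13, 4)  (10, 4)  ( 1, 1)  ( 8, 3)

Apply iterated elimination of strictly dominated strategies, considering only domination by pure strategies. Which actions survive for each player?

IESDS → P1:{A,D} P2:{P,Q}

P2 drop R (P beats it: A:11>9 B:11>9 C:4>3 D:4>1)
P2 drop S (P beats it: A:11>6 B:11>4 C:4>3 D:4>3)
P1 drop B (A beats it: P:11>9 Q:11>9)
P1 drop C (A beats it: P:11>9 Q:11>1)
P1→{A,D} P2→{P,Q}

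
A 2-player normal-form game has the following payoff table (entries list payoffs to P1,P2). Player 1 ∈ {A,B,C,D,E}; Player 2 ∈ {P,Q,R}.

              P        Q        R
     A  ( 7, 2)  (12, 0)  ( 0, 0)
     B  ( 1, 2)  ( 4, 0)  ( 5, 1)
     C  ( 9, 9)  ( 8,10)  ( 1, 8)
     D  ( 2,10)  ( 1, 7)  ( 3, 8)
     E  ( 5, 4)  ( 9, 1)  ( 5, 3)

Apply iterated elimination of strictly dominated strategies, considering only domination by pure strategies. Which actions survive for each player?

Survivors P1:{A,C} P2:{P,Q}

P1 drop D (E beats it: P:5>2 Q:9>1 R:5>3)
P2 drop R (P beats it: A:2>0 B:2>1 C:9>8 E:4>3)
P1 drop B (A beats it: P:7>1 Q:12>4)
P1 drop E (A beats it: P:7>5 Q:12>9)
P1→{A,C} P2→{P,Q}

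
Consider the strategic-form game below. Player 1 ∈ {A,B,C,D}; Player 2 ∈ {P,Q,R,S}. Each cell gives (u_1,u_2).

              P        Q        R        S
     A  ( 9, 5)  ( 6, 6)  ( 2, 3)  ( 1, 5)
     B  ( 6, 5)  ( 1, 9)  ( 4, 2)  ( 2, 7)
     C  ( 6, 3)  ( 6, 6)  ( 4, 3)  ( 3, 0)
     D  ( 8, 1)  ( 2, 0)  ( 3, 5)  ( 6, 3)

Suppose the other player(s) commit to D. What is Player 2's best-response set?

BR_2 = {R}

u_2(P vs D) = 1
u_2(Q vs D) = 0
u_2(R vs D) = 5
u_2(S vs D) = 3
max payoff 5 at {R}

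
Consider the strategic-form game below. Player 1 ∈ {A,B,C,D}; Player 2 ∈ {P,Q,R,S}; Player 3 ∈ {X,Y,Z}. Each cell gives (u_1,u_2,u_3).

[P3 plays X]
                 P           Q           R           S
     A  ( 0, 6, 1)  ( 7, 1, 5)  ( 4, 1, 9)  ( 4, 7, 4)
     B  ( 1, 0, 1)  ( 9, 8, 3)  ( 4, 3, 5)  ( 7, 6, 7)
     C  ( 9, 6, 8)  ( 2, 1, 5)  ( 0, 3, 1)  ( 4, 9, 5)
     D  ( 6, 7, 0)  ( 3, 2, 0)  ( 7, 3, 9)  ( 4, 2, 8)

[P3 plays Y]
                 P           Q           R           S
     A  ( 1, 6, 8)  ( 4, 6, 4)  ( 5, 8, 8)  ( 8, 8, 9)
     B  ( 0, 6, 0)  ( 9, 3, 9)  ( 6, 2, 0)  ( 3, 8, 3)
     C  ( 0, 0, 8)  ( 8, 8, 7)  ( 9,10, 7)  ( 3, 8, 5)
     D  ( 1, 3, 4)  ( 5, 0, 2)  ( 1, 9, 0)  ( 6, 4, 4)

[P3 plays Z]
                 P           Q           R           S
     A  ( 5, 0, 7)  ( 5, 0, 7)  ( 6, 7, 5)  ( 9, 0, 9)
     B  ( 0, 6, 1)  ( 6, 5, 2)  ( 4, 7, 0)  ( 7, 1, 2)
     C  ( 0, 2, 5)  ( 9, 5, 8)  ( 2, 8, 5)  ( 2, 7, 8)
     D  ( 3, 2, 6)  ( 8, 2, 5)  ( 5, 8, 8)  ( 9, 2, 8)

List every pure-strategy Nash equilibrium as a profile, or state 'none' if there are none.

(A,P,X): not NE [P1→C gives 9>0; P2→S gives 7>6; P3→Y gives 8>1]
(A,P,Y): not NE [P2→S gives 8>6]
(A,P,Z): not NE [P2→R gives 7>0; P3→Y gives 8>7]
(A,Q,X): not NE [P1→B gives 9>7; P2→S gives 7>1; P3→Z gives 7>5]
(A,Q,Y): not NE [P1→B gives 9>4; P2→S gives 8>6; P3→Z gives 7>4]
(A,Q,Z): not NE [P1→C gives 9>5; P2→R gives 7>0]
(A,R,X): not NE [P1→D gives 7>4; P2→S gives 7>1]
(A,R,Y): not NE [P1→C gives 9>5; P3→X gives 9>8]
(A,R,Z): not NE [P3→X gives 9>5]
(A,S,X): not NE [P1→B gives 7>4; P3→Z gives 9>4]
(A,S,Y): NE
(A,S,Z): not NE [P2→R gives 7>0]
(B,P,X): not NE [P1→C gives 9>1; P2→Q gives 8>0]
(B,P,Y): not NE [P1→D gives 1>0; P2→S gives 8>6; P3→Z gives 1>0]
(B,P,Z): not NE [P1→A gives 5>0; P2→R gives 7>6]
(B,Q,X): not NE [P3→Y gives 9>3]
(B,Q,Y): not NE [P2→S gives 8>3]
(B,Q,Z): not NE [P1→C gives 9>6; P2→R gives 7>5; P3→Y gives 9>2]
(B,R,X): not NE [P1→D gives 7>4; P2→Q gives 8>3]
(B,R,Y): not NE [P1→C gives 9>6; P2→S gives 8>2; P3→X gives 5>0]
(B,R,Z): not NE [P1→A gives 6>4; P3→X gives 5>0]
(B,S,X): not NE [P2→Q gives 8>6]
(B,S,Y): not NE [P1→A gives 8>3; P3→X gives 7>3]
(B,S,Z): not NE [P1→D gives 9>7; P2→R gives 7>1; P3→X gives 7>2]
(C,P,X): not NE [P2→S gives 9>6]
(C,P,Y): not NE [P1→D gives 1>0; P2→R gives 10>0]
(C,P,Z): not NE [P1→A gives 5>0; P2→R gives 8>2; P3→Y gives 8>5]
(C,Q,X): not NE [P1→B gives 9>2; P2→S gives 9>1; P3→Z gives 8>5]
(C,Q,Y): not NE [P1→B gives 9>8; P2→R gives 10>8; P3→Z gives 8>7]
(C,Q,Z): not NE [P2→R gives 8>5]
(C,R,X): not NE [P1→D gives 7>0; P2→S gives 9>3; P3→Y gives 7>1]
(C,R,Y): NE
(C,R,Z): not NE [P1→A gives 6>2; P3→Y gives 7>5]
(C,S,X): not NE [P1→B gives 7>4; P3→Z gives 8>5]
(C,S,Y): not NE [P1→A gives 8>3; P2→R gives 10>8; P3→Z gives 8>5]
(C,S,Z): not NE [P1→D gives 9>2; P2→R gives 8>7]
(D,P,X): not NE [P1→C gives 9>6; P3→Z gives 6>0]
(D,P,Y): not NE [P2→R gives 9>3; P3→Z gives 6>4]
(D,P,Z): not NE [P1→A gives 5>3; P2→R gives 8>2]
(D,Q,X): not NE [P1→B gives 9>3; P2→P gives 7>2; P3→Z gives 5>0]
(D,Q,Y): not NE [P1→B gives 9>5; P2→R gives 9>0; P3→Z gives 5>2]
(D,Q,Z): not NE [P1→C gives 9>8; P2→R gives 8>2]
(D,R,X): not NE [P2→P gives 7>3]
(D,R,Y): not NE [P1→C gives 9>1; P3→X gives 9>0]
(D,R,Z): not NE [P1→A gives 6>5; P3→X gives 9>8]
(D,S,X): not NE [P1→B gives 7>4; P2→P gives 7>2]
(D,S,Y): not NE [P1→A gives 8>6; P2→R gives 9>4; P3→Z gives 8>4]
(D,S,Z): not NE [P2→R gives 8>2]

NE set: (A,S,Y), (C,R,Y)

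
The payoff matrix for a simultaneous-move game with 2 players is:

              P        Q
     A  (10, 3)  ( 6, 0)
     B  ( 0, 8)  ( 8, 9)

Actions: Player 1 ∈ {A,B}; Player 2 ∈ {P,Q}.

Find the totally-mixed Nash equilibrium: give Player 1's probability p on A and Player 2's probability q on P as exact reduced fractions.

p=1/4, q=1/6

P1 indiff ⇒ q·10+(1-q)·6 = q·0+(1-q)·8 ⇒ q(10) = (1-q)(2) ⇒ q = 1/6
P2 indiff ⇒ p·3+(1-p)·8 = p·0+(1-p)·9 ⇒ p(3) = (1-p)(1) ⇒ p = 1/4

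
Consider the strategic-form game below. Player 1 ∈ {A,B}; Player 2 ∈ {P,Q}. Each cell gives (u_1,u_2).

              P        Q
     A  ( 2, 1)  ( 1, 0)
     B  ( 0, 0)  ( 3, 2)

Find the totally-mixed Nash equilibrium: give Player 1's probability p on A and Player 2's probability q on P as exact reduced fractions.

(p,q) = (2/3, 1/2)

P1 indiff ⇒ q·2+(1-q)·1 = q·0+(1-q)·3 ⇒ q(2) = (1-q)(2) ⇒ q = 1/2
P2 indiff ⇒ p·1+(1-p)·0 = p·0+(1-p)·2 ⇒ p(1) = (1-p)(2) ⇒ p = 2/3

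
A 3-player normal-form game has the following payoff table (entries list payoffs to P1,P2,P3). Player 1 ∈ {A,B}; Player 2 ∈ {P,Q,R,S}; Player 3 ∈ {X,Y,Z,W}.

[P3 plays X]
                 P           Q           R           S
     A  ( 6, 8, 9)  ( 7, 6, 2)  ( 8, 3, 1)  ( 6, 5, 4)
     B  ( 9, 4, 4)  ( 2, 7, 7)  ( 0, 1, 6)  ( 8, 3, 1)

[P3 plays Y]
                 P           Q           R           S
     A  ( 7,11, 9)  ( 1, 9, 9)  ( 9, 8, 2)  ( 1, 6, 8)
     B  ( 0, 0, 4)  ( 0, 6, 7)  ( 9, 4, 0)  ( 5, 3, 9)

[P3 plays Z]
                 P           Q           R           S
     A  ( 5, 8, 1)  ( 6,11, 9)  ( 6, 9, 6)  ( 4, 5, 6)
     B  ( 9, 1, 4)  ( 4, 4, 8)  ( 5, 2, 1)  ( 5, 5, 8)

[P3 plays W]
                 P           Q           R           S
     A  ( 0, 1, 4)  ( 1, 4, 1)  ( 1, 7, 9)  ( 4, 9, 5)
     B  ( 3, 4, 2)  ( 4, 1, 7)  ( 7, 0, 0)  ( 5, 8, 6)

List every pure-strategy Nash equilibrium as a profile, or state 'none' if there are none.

(A,P,X): not NE [P1→B gives 9>6]
(A,P,Y): NE
(A,P,Z): not NE [P1→B gives 9>5; P2→Q gives 11>8; P3→Y gives 9>1]
(A,P,W): not NE [P1→B gives 3>0; P2→S gives 9>1; P3→Y gives 9>4]
(A,Q,X): not NE [P2→P gives 8>6; P3→Z gives 9>2]
(A,Q,Y): not NE [P2→P gives 11>9]
(A,Q,Z): NE
(A,Q,W): not NE [P1→B gives 4>1; P2→S gives 9>4; P3→Z gives 9>1]
(A,R,X): not NE [P2→P gives 8>3; P3→W gives 9>1]
(A,R,Y): not NE [P2→P gives 11>8; P3→W gives 9>2]
(A,R,Z): not NE [P2→Q gives 11>9; P3→W gives 9>6]
(A,R,W): not NE [P1→B gives 7>1; P2→S gives 9>7]
(A,S,X): not NE [P1→B gives 8>6; P2→P gives 8>5; P3→Y gives 8>4]
(A,S,Y): not NE [P1→B gives 5>1; P2→P gives 11>6]
(A,S,Z): not NE [P1→B gives 5>4; P2→Q gives 11>5; P3→Y gives 8>6]
(A,S,W): not NE [P1→B gives 5>4; P3→Y gives 8>5]
(B,P,X): not NE [P2→Q gives 7>4]
(B,P,Y): not NE [P1→A gives 7>0; P2→Q gives 6>0]
(B,P,Z): not NE [P2→S gives 5>1]
(B,P,W): not NE [P2→S gives 8>4; P3→Z gives 4>2]
(B,Q,X): not NE [P1→A gives 7>2; P3→Z gives 8>7]
(B,Q,Y): not NE [P1→A gives 1>0; P3→Z gives 8>7]
(B,Q,Z): not NE [P1→A gives 6>4; P2→S gives 5>4]
(B,Q,W): not NE [P2→S gives 8>1; P3→Z gives 8>7]
(B,R,X): not NE [P1→A gives 8>0; P2→Q gives 7>1]
(B,R,Y): not NE [P2→Q gives 6>4; P3→X gives 6>0]
(B,R,Z): not NE [P1→A gives 6>5; P2→S gives 5>2; P3→X gives 6>1]
(B,R,W): not NE [P2→S gives 8>0; P3→X gives 6>0]
(B,S,X): not NE [P2→Q gives 7>3; P3→Y gives 9>1]
(B,S,Y): not NE [P2→Q gives 6>3]
(B,S,Z): not NE [P3→Y gives 9>8]
(B,S,W): not NE [P3→Y gives 9>6]

NE set: (A,P,Y), (A,Q,Z)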